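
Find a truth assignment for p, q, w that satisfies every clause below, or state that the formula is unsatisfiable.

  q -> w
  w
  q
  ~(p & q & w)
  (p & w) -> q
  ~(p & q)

p=F; q=T; w=T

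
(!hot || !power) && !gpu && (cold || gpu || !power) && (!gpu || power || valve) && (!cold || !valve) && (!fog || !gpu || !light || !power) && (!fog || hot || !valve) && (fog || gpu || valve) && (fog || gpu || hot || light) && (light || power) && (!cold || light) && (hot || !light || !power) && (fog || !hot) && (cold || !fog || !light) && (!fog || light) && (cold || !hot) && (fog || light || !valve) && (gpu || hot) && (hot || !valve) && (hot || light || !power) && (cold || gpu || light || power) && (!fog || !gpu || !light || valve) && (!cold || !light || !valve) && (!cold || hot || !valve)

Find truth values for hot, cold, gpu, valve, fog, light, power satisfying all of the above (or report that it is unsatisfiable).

hot = True; cold = True; gpu = False; valve = False; fog = True; light = True; power = False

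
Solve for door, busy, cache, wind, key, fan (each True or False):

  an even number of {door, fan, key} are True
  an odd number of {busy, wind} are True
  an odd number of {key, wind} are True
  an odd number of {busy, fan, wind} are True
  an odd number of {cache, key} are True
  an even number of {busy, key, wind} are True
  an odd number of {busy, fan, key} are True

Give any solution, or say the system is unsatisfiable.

UNSATISFIABLE

Adding constraints 3, 4, 7 mod 2: every variable appears an even number of times on the left, so the left side is 0.
But the right sides sum to 1 (mod 2). 0 ≠ 1 — the system is inconsistent.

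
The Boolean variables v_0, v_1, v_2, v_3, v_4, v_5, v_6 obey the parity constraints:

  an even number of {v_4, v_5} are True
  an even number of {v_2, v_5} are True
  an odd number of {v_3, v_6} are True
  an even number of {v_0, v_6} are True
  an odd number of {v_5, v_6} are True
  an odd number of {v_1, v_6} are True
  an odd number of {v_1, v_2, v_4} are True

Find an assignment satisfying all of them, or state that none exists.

v_0: False, v_1: True, v_2: True, v_3: True, v_4: True, v_5: True, v_6: False

{v_4, v_5}: 2 true → even ✓
{v_2, v_5}: 2 true → even ✓
{v_3, v_6}: 1 true → odd ✓
{v_0, v_6}: 0 true → even ✓
{v_5, v_6}: 1 true → odd ✓
{v_1, v_6}: 1 true → odd ✓
{v_1, v_2, v_4}: 3 true → odd ✓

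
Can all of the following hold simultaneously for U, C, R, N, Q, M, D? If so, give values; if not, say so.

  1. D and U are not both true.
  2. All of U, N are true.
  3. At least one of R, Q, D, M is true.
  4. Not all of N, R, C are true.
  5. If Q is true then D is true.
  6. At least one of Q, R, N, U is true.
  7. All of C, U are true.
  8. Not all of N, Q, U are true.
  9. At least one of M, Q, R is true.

U = True, C = True, R = False, N = True, Q = False, M = True, D = False

  (1) D=F, U=T — not both ✓
  (2) {U, N}: all 2 true ✓
  (3) {R, Q, D, M}: 1 true — at least one ✓
  (4) {N, R, C}: 2/3 true — not all ✓
  (5) Q=F ⇒ D: vacuous ✓
  (6) {Q, R, N, U}: 2 true — at least one ✓
  (7) {C, U}: all 2 true ✓
  (8) {N, Q, U}: 2/3 true — not all ✓
  (9) {M, Q, R}: 1 true — at least one ✓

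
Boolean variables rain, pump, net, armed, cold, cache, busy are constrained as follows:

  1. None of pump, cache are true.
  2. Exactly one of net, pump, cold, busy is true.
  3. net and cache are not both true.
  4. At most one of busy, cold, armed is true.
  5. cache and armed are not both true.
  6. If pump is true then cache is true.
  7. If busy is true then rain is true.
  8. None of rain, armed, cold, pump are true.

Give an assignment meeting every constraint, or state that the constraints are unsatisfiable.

rain=F, pump=F, net=T, armed=F, cold=F, cache=F, busy=F

  (1) {pump, cache}: 0 true — none ✓
  (2) {net, pump, cold, busy}: 1 true — exactly one ✓
  (3) net=T, cache=F — not both ✓
  (4) {busy, cold, armed}: 0 true — at most one ✓
  (5) cache=F, armed=F — not both ✓
  (6) pump=F ⇒ cache: vacuous ✓
  (7) busy=F ⇒ rain: vacuous ✓
  (8) {rain, armed, cold, pump}: 0 true — none ✓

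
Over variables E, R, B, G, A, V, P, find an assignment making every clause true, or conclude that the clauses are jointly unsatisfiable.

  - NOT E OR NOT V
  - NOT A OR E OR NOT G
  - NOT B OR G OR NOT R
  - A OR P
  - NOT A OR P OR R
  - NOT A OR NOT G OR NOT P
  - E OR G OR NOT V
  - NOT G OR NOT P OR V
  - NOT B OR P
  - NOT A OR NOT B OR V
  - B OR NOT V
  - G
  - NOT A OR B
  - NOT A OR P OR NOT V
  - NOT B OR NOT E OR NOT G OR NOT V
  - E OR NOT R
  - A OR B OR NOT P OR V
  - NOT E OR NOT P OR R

E: False, R: False, B: True, G: True, A: False, V: True, P: True

Unit clause (G) forces G = True.
Set E = False.
  then (NOT A OR E OR NOT G) forces A = False.
  then (A OR P) forces P = True.
  then (NOT G OR NOT P OR V) forces V = True.
  then (B OR NOT V) forces B = True.
  then (E OR NOT R) forces R = False.
All clauses satisfied.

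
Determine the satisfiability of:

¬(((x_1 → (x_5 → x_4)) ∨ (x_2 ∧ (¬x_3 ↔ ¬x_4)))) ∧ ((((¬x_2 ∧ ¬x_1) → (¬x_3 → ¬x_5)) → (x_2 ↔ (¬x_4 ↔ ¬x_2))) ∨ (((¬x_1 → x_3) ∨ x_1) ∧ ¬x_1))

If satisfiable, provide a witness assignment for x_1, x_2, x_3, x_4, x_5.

The formula is unsatisfiable.

Case x_1 = True: the formula simplifies to ¬(((x_5 → x_4) ∨ (x_2 ∧ (¬x_3 ↔ ¬x_4)))) ∧ (x_2 ↔ (¬x_4 ↔ ¬x_2)).
  x_4 = True: the conjunct ¬(((x_5 → x_4) ∨ (x_2 ∧ (¬x_3 ↔ ¬x_4)))) becomes ¬((True ∨ (x_2 ∧ x_3))) = False.
  x_4 = False: simplifies to ¬((¬x_5 ∨ (x_2 ∧ ¬x_3))) ∧ (x_2 ↔ ¬x_2).
    x_2 = True: the conjunct x_2 ↔ ¬x_2 becomes True ↔ ¬True = False.
    x_2 = False: the conjunct x_2 ↔ ¬x_2 becomes False ↔ ¬False = False.
Case x_1 = False: the conjunct ¬(((x_1 → (x_5 → x_4)) ∨ (x_2 ∧ (¬x_3 ↔ ¬x_4)))) becomes ¬((True ∨ (x_2 ∧ (¬x_3 ↔ ¬x_4)))) = False.
Both cases fail — unsatisfiable.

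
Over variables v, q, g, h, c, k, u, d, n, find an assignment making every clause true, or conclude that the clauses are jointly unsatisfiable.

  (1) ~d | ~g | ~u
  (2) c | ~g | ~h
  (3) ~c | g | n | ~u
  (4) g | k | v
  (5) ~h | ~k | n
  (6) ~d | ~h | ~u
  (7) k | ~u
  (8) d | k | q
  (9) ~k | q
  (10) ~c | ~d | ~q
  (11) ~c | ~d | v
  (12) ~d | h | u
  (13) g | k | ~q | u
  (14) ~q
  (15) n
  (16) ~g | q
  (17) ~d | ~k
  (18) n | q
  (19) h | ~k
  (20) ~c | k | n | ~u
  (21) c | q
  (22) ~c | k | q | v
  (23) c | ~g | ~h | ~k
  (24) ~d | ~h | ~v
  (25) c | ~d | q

Unsatisfiable

Case q = True:
  Clause (~q) is falsified — contradiction.
Case q = False:
  (~k | q) forces k = False.
  (k | ~u) forces u = False.
  (d | k | q) forces d = True.
  (~d | h | u) forces h = True.
  (n) forces n = True.
  (~g | q) forces g = False.
  (g | k | v) forces v = True.
  Clause (~d | ~h | ~v) is falsified — contradiction.
Both cases fail, so the formula is unsatisfiable.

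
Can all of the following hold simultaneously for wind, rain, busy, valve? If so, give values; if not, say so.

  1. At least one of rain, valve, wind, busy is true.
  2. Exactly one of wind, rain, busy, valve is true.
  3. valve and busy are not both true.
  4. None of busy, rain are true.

wind=F, rain=F, busy=F, valve=T

  (1) {rain, valve, wind, busy}: 1 true — at least one ✓
  (2) {wind, rain, busy, valve}: 1 true — exactly one ✓
  (3) valve=T, busy=F — not both ✓
  (4) {busy, rain}: 0 true — none ✓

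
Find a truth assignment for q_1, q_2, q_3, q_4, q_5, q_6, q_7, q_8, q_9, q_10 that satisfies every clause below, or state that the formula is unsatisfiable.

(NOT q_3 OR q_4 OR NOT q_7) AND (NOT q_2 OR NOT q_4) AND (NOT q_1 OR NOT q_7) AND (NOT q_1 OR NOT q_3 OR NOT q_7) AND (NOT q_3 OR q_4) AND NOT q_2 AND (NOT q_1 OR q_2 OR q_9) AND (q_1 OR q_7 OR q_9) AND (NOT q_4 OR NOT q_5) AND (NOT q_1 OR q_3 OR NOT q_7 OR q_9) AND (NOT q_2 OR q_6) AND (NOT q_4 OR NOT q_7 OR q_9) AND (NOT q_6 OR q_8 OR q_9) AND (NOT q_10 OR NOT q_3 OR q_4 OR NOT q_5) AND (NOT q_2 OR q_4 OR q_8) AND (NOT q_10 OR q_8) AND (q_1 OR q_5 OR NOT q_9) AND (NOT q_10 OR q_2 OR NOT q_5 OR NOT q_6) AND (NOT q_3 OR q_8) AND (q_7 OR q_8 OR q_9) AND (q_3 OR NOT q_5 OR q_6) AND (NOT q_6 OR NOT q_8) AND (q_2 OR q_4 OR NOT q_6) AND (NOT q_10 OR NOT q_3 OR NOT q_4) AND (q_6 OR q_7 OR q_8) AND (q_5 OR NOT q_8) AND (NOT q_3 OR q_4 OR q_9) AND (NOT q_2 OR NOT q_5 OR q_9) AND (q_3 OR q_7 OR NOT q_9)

Unit clause (NOT q_2) forces q_2 = False.
Set q_1 = False.
Set q_3 = False.
Try q_4 = True:
  (NOT q_4 OR NOT q_5) forces q_5 = False.
  (q_1 OR q_5 OR NOT q_9) forces q_9 = False.
  (q_1 OR q_7 OR q_9) forces q_7 = True.
  clause (NOT q_4 OR NOT q_7 OR q_9) is falsified — backtrack.
So q_4 = False.
  then (q_2 OR q_4 OR NOT q_6) forces q_6 = False.
  then (q_3 OR NOT q_5 OR q_6) forces q_5 = False.
  then (q_5 OR NOT q_8) forces q_8 = False.
  then (NOT q_10 OR q_8) forces q_10 = False.
  then (q_1 OR q_5 OR NOT q_9) forces q_9 = False.
  then (q_7 OR q_8 OR q_9) forces q_7 = True.
All clauses satisfied.

q_1=F, q_2=F, q_3=F, q_4=F, q_5=F, q_6=F, q_7=T, q_8=F, q_9=F, q_10=F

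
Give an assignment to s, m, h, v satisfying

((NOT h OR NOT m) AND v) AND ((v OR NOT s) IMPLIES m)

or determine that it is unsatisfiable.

s = False; m = True; h = False; v = True

  (NOT h OR NOT m) AND v = True
    NOT h OR NOT m = True
      NOT h = True
      NOT m = False
  (v OR NOT s) IMPLIES m = True
    v OR NOT s = True
      NOT s = True
Both conjuncts True, so the formula holds.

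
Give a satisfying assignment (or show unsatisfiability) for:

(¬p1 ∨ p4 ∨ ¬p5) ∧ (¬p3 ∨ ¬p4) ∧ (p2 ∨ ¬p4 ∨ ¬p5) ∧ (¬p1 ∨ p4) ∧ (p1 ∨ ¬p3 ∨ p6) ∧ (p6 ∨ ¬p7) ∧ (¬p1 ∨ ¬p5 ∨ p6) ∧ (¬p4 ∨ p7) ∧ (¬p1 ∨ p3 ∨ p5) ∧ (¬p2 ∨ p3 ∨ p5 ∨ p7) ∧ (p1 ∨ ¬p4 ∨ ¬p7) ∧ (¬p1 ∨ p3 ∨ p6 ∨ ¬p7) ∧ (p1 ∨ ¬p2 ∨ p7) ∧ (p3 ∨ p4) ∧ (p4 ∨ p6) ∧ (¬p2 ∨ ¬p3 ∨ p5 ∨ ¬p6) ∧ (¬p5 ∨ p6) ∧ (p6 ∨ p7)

p1 = False, p2 = True, p3 = True, p4 = False, p5 = True, p6 = True, p7 = True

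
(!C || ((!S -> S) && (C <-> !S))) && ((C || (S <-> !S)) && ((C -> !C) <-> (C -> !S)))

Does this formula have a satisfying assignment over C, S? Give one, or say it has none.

Case C = True: the formula simplifies to ((!S -> S) && !S) && S.
  S = True: the conjunct !S is False.
  S = False: the conjunct !S -> S becomes !False -> False = False.
Case C = False: the formula simplifies to S <-> !S.
  S = True: this becomes True <-> !True = False.
  S = False: this becomes False <-> !False = False.
Both cases fail — unsatisfiable.

Unsatisfiable — no assignment works.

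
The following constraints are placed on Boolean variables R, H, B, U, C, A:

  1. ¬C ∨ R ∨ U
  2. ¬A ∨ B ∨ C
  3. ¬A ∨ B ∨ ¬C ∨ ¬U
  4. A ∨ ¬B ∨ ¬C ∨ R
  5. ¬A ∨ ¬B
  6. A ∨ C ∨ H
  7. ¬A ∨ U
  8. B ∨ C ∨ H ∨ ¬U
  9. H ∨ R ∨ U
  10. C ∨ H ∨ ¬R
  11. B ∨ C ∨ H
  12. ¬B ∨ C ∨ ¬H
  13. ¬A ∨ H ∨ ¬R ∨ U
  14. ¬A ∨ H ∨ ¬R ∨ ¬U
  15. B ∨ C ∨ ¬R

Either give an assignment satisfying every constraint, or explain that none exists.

Set R = False.
Set H = True.
Set B = False.
Set U = True.
Set C = True.
  then (¬A ∨ B ∨ ¬C ∨ ¬U) forces A = False.
All clauses satisfied.

R: False; H: True; B: False; U: True; C: True; A: False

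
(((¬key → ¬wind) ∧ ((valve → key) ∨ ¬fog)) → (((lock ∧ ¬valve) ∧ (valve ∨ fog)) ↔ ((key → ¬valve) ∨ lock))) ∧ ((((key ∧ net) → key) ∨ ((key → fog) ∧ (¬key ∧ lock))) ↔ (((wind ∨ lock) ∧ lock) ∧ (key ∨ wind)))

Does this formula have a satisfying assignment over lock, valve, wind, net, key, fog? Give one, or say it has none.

lock = True, valve = False, wind = True, net = True, key = True, fog = True

  ((¬key → ¬wind) ∧ ((valve → key) ∨ ¬fog)) → (((lock ∧ ¬valve) ∧ (valve ∨ fog)) ↔ ((key → ¬valve) ∨ lock)) = True
    (¬key → ¬wind) ∧ ((valve → key) ∨ ¬fog) = True
      ¬key → ¬wind = True
        ¬key = False
        ¬wind = False
      (valve → key) ∨ ¬fog = True
        valve → key = True
        ¬fog = False
    ((lock ∧ ¬valve) ∧ (valve ∨ fog)) ↔ ((key → ¬valve) ∨ lock) = True
      (lock ∧ ¬valve) ∧ (valve ∨ fog) = True
        lock ∧ ¬valve = True
          ¬valve = True
        valve ∨ fog = True
      (key → ¬valve) ∨ lock = True
        key → ¬valve = True
          ¬valve = True
  (((key ∧ net) → key) ∨ ((key → fog) ∧ (¬key ∧ lock))) ↔ (((wind ∨ lock) ∧ lock) ∧ (key ∨ wind)) = True
    ((key ∧ net) → key) ∨ ((key → fog) ∧ (¬key ∧ lock)) = True
      (key ∧ net) → key = True
        key ∧ net = True
      (key → fog) ∧ (¬key ∧ lock) = False
        key → fog = True
        ¬key ∧ lock = False
          ¬key = False
    ((wind ∨ lock) ∧ lock) ∧ (key ∨ wind) = True
      (wind ∨ lock) ∧ lock = True
        wind ∨ lock = True
      key ∨ wind = True
Both conjuncts True, so the formula holds.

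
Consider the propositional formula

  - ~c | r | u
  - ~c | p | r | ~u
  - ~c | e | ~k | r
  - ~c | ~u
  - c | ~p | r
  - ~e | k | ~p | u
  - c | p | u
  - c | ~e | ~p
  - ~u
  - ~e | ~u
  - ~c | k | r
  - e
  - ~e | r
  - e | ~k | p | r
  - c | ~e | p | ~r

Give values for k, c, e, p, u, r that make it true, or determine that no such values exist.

k = True, c = True, e = True, p = False, u = False, r = True

Unit clause (~u) forces u = False.
Unit clause (e) forces e = True.
In (~e | r) only r is left, so r = True.
Set k = True.
Set c = True.
Set p = False.
All clauses satisfied.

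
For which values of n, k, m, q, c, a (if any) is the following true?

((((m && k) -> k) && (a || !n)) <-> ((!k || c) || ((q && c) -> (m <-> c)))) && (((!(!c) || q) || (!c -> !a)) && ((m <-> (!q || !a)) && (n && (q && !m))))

n = True, k = False, m = False, q = True, c = False, a = True

  (((m && k) -> k) && (a || !n)) <-> ((!k || c) || ((q && c) -> (m <-> c))) = True
    ((m && k) -> k) && (a || !n) = True
      (m && k) -> k = True
        m && k = False
      a || !n = True
        !n = False
    (!k || c) || ((q && c) -> (m <-> c)) = True
      !k || c = True
        !k = True
      (q && c) -> (m <-> c) = True
        q && c = False
        m <-> c = True
  ((!(!c) || q) || (!c -> !a)) && ((m <-> (!q || !a)) && (n && (q && !m))) = True
    (!(!c) || q) || (!c -> !a) = True
      !(!c) || q = True
        !(!c) = False
          !c = True
      !c -> !a = False
        !c = True
        !a = False
    (m <-> (!q || !a)) && (n && (q && !m)) = True
      m <-> (!q || !a) = True
        !q || !a = False
          !q = False
          !a = False
      n && (q && !m) = True
        q && !m = True
          !m = True
Both conjuncts True, so the formula holds.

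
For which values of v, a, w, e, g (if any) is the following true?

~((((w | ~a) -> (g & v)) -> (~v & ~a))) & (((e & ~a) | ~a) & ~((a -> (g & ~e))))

Case a = True: the conjunct (e & ~a) | ~a becomes (e & False) | ~True = False.
Case a = False: the conjunct ~((a -> (g & ~e))) becomes ~((False -> (g & ~e))) = False.
Both cases fail — unsatisfiable.

Unsatisfiable — no assignment works.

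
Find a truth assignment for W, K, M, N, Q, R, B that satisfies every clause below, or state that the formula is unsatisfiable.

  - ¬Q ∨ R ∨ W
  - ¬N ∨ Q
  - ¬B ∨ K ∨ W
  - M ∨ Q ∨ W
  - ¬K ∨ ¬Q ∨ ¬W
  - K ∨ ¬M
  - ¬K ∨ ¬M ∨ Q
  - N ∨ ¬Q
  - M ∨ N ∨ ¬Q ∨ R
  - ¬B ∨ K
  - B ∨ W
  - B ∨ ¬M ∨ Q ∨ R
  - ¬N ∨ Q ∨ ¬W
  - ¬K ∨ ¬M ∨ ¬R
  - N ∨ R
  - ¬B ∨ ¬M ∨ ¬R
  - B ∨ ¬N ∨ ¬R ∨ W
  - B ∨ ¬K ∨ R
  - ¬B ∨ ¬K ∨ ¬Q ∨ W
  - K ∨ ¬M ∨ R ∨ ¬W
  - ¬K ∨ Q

Try W = False:
  (B ∨ W) forces B = True.
  (¬B ∨ K ∨ W) forces K = True.
  (¬B ∨ ¬K ∨ ¬Q ∨ W) forces Q = False.
  clause (¬K ∨ Q) is falsified — backtrack.
So W = True.
Set K = False.
  then (K ∨ ¬M) forces M = False.
  then (¬B ∨ K) forces B = False.
Set N = True.
  then (¬N ∨ Q) forces Q = True.
Set R = True.
All clauses satisfied.

W = True; K = False; M = False; N = True; Q = True; R = True; B = False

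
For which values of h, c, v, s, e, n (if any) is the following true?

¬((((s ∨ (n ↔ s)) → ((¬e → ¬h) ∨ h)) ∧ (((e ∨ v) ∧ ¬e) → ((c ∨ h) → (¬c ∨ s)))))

h=F, c=T, v=T, s=F, e=F, n=T

  ¬((((s ∨ (n ↔ s)) → ((¬e → ¬h) ∨ h)) ∧ (((e ∨ v) ∧ ¬e) → ((c ∨ h) → (¬c ∨ s))))) = True
    ((s ∨ (n ↔ s)) → ((¬e → ¬h) ∨ h)) ∧ (((e ∨ v) ∧ ¬e) → ((c ∨ h) → (¬c ∨ s))) = False
      (s ∨ (n ↔ s)) → ((¬e → ¬h) ∨ h) = True
        s ∨ (n ↔ s) = False
          n ↔ s = False
        (¬e → ¬h) ∨ h = True
          ¬e → ¬h = True
            ¬e = True
            ¬h = True
      ((e ∨ v) ∧ ¬e) → ((c ∨ h) → (¬c ∨ s)) = False
        (e ∨ v) ∧ ¬e = True
          e ∨ v = True
          ¬e = True
        (c ∨ h) → (¬c ∨ s) = False
          c ∨ h = True
          ¬c ∨ s = False
            ¬c = False
The formula evaluates to True.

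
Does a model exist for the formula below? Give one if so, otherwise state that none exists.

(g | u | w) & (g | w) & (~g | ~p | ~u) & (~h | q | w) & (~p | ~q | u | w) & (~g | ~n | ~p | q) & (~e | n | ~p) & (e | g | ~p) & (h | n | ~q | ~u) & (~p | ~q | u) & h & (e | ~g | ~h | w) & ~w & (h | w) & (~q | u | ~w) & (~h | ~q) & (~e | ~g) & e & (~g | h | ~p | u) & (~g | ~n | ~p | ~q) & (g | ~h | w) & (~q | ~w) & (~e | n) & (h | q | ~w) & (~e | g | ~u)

No satisfying assignment exists.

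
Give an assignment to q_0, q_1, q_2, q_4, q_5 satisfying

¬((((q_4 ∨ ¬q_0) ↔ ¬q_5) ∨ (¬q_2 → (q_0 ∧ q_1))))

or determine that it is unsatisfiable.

q_0 = False, q_1 = True, q_2 = False, q_4 = False, q_5 = True

  ¬((((q_4 ∨ ¬q_0) ↔ ¬q_5) ∨ (¬q_2 → (q_0 ∧ q_1)))) = True
    ((q_4 ∨ ¬q_0) ↔ ¬q_5) ∨ (¬q_2 → (q_0 ∧ q_1)) = False
      (q_4 ∨ ¬q_0) ↔ ¬q_5 = False
        q_4 ∨ ¬q_0 = True
          ¬q_0 = True
        ¬q_5 = False
      ¬q_2 → (q_0 ∧ q_1) = False
        ¬q_2 = True
        q_0 ∧ q_1 = False
The formula evaluates to True.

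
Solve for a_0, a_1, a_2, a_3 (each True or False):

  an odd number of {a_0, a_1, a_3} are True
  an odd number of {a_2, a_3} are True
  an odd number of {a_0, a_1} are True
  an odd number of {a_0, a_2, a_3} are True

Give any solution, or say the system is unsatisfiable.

a_0 = False, a_1 = True, a_2 = True, a_3 = False

{a_0, a_1, a_3}: 1 true → odd ✓
{a_2, a_3}: 1 true → odd ✓
{a_0, a_1}: 1 true → odd ✓
{a_0, a_2, a_3}: 1 true → odd ✓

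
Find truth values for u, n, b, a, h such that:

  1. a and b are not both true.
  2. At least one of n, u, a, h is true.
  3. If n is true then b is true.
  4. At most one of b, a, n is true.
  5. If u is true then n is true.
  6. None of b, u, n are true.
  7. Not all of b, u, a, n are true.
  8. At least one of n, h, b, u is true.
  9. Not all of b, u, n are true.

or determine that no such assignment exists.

u: False, n: False, b: False, a: True, h: True

  (1) a=T, b=F — not both ✓
  (2) {n, u, a, h}: 2 true — at least one ✓
  (3) n=F ⇒ b: vacuous ✓
  (4) {b, a, n}: 1 true — at most one ✓
  (5) u=F ⇒ n: vacuous ✓
  (6) {b, u, n}: 0 true — none ✓
  (7) {b, u, a, n}: 1/4 true — not all ✓
  (8) {n, h, b, u}: 1 true — at least one ✓
  (9) {b, u, n}: 0/3 true — not all ✓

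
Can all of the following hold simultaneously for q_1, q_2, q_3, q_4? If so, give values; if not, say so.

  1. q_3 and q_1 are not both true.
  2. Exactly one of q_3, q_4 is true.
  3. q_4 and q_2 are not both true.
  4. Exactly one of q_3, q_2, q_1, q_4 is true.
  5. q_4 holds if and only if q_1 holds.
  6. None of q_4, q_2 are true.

q_1: False, q_2: False, q_3: True, q_4: False

  (1) q_3=T, q_1=F — not both ✓
  (2) {q_3, q_4}: 1 true — exactly one ✓
  (3) q_4=F, q_2=F — not both ✓
  (4) {q_3, q_2, q_1, q_4}: 1 true — exactly one ✓
  (5) q_4=F, q_1=F — same ✓
  (6) {q_4, q_2}: 0 true — none ✓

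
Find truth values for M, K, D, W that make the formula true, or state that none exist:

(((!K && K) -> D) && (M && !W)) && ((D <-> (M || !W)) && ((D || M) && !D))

Case M = True: the formula simplifies to (((!K && K) -> D) && !W) && (D && !D).
  D = True: the conjunct !D is False.
  D = False: the conjunct D is False.
Case M = False: the conjunct M is False.
Both cases fail — unsatisfiable.

Unsatisfiable — no assignment works.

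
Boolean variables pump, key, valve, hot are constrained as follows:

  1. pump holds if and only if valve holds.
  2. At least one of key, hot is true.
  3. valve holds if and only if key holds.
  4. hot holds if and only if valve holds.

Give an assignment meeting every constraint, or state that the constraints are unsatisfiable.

pump = True; key = True; valve = True; hot = True

  (1) pump=T, valve=T — same ✓
  (2) {key, hot}: 2 true — at least one ✓
  (3) valve=T, key=T — same ✓
  (4) hot=T, valve=T — same ✓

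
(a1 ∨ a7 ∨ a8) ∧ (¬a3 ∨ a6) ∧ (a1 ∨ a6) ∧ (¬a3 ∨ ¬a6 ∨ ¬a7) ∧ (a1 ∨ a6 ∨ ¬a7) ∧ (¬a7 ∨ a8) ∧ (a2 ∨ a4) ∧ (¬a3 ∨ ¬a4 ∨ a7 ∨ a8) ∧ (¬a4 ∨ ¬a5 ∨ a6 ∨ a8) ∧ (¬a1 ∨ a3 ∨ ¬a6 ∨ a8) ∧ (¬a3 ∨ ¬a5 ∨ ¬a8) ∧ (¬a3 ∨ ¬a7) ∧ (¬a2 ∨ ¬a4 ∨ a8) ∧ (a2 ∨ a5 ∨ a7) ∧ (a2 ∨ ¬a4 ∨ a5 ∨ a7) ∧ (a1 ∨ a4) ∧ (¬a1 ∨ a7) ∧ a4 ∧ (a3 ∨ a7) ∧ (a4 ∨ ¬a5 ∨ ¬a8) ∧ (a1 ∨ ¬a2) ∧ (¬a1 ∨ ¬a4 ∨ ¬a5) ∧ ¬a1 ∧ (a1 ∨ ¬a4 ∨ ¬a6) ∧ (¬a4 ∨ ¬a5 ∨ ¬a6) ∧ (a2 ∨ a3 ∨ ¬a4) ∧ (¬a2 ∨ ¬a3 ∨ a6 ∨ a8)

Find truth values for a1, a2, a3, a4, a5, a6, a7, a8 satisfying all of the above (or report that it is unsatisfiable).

No satisfying assignment exists.

Case a1 = True:
  Clause (¬a1) is falsified — contradiction.
Case a1 = False:
  (a1 ∨ a6) forces a6 = True.
  (a1 ∨ a4) forces a4 = True.
  Clause (a1 ∨ ¬a4 ∨ ¬a6) is falsified — contradiction.
Both cases fail, so the formula is unsatisfiable.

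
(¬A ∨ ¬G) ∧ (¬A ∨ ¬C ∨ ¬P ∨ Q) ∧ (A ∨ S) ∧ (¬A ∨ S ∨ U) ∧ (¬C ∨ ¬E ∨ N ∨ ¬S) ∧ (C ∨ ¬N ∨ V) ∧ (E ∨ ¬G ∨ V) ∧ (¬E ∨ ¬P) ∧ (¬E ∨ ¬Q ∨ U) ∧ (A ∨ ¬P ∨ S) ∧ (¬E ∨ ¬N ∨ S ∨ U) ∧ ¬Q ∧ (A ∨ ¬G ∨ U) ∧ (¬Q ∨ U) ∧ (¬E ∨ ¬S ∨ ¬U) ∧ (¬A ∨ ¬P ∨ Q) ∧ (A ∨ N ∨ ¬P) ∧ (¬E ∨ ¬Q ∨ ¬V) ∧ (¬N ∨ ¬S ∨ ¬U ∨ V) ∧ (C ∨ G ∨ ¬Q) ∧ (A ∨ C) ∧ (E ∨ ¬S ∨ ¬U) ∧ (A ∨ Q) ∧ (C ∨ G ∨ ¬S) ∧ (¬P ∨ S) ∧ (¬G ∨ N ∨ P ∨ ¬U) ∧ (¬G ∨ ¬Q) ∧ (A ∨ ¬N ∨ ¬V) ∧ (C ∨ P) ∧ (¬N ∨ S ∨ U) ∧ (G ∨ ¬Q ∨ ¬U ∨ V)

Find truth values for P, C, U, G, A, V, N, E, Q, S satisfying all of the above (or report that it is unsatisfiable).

Unit clause (¬Q) forces Q = False.
In (A ∨ Q) only A is left, so A = True.
In (¬A ∨ ¬G) only ¬G is left, so G = False.
In (¬A ∨ ¬P ∨ Q) only ¬P is left, so P = False.
In (C ∨ P) only C is left, so C = True.
Set U = False.
  then (¬A ∨ S ∨ U) forces S = True.
Set V = False.
Set N = True.
Set E = True.
All clauses satisfied.

P = False, C = True, U = False, G = False, A = True, V = False, N = True, E = True, Q = False, S = True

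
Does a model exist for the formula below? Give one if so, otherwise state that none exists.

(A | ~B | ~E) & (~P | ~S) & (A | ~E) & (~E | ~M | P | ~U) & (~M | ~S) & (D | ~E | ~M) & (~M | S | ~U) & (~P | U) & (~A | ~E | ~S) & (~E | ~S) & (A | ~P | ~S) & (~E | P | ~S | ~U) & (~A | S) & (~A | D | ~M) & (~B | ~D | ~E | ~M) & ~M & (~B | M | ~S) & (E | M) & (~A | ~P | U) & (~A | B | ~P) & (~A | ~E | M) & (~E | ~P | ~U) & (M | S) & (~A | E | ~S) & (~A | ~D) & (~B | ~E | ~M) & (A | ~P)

Case M = True:
  Clause (~M) is falsified — contradiction.
Case M = False:
  (E | M) forces E = True.
  (A | ~E) forces A = True.
  Clause (~A | ~E | M) is falsified — contradiction.
Both cases fail, so the formula is unsatisfiable.

UNSATISFIABLE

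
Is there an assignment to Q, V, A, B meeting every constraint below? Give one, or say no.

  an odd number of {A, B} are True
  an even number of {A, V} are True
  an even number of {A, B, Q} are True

Q = True; V = False; A = False; B = True

{A, B}: 1 true → odd ✓
{A, V}: 0 true → even ✓
{A, B, Q}: 2 true → even ✓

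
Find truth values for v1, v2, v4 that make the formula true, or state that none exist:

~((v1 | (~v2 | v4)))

v1=F, v2=T, v4=F

  ~((v1 | (~v2 | v4))) = True
    v1 | (~v2 | v4) = False
      ~v2 | v4 = False
        ~v2 = False
The formula evaluates to True.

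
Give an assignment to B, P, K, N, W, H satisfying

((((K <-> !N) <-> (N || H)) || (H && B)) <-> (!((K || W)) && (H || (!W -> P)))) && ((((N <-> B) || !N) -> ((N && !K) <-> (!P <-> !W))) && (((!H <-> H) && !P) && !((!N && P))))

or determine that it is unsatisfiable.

Unsatisfiable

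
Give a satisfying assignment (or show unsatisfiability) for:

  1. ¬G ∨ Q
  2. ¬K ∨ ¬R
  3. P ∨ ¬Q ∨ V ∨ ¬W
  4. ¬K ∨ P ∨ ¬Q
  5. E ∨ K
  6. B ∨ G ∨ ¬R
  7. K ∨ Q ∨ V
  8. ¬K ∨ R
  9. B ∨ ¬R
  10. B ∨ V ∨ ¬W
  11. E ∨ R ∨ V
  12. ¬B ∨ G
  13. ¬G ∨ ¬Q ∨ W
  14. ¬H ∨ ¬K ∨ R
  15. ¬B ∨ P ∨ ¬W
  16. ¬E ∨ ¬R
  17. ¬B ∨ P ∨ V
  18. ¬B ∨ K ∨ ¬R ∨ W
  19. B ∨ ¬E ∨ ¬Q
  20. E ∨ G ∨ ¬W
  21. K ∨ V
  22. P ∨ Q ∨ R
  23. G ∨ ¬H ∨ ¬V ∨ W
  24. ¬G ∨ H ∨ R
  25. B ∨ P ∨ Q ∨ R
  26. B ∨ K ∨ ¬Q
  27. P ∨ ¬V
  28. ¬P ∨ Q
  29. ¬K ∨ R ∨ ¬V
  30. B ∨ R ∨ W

Set G = True.
  then (¬G ∨ Q) forces Q = True.
  then (¬G ∨ ¬Q ∨ W) forces W = True.
Try R = True:
  (¬K ∨ ¬R) forces K = False.
  (E ∨ K) forces E = True.
  clause (¬E ∨ ¬R) is falsified — backtrack.
So R = False.
  then (¬K ∨ R) forces K = False.
  then (K ∨ V) forces V = True.
  then (¬G ∨ H ∨ R) forces H = True.
  then (B ∨ K ∨ ¬Q) forces B = True.
  then (P ∨ ¬V) forces P = True.
  then (E ∨ K) forces E = True.
All clauses satisfied.

G = True, R = False, W = True, V = True, K = False, B = True, H = True, E = True, P = True, Q = True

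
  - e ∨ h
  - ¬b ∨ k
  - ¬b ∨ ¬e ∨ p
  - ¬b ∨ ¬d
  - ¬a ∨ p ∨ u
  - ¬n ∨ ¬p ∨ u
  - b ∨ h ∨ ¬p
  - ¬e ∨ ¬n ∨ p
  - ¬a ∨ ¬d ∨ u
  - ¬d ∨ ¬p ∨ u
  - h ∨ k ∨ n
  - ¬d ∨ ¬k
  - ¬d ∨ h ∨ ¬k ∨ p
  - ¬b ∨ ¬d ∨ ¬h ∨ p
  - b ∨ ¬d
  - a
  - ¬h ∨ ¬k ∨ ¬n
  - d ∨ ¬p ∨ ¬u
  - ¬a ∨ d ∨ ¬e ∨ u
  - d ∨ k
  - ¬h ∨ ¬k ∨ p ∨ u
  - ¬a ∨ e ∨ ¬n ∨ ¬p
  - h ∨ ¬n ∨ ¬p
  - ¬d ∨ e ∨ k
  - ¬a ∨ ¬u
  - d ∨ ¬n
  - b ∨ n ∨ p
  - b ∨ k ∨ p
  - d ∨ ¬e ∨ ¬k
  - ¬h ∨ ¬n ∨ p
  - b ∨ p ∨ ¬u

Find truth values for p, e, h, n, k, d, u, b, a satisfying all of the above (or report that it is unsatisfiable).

p = True; e = False; h = True; n = False; k = True; d = False; u = False; b = True; a = True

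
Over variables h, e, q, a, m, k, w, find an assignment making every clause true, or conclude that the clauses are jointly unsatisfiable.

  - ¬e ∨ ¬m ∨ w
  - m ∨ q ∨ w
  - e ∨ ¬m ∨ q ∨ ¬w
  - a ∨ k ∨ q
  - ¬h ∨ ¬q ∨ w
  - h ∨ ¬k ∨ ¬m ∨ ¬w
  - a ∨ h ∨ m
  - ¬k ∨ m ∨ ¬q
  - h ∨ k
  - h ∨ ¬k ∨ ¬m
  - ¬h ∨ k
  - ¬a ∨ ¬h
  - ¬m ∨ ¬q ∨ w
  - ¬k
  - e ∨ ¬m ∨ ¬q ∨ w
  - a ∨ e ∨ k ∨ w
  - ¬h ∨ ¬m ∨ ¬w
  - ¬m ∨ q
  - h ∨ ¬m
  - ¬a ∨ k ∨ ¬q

Case k = True:
  Clause (¬k) is falsified — contradiction.
Case k = False:
  (h ∨ k) forces h = True.
  Clause (¬h ∨ k) is falsified — contradiction.
Both cases fail, so the formula is unsatisfiable.

No satisfying assignment exists.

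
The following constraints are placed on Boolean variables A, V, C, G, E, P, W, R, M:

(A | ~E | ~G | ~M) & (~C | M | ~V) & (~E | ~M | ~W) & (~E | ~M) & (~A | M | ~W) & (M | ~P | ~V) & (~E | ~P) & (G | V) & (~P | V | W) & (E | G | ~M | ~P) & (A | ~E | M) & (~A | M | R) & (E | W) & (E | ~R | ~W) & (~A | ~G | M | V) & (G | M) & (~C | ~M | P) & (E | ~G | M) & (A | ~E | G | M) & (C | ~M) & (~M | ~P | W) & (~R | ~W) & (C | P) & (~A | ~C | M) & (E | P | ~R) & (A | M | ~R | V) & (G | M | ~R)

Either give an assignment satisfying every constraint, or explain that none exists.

A=T, V=T, C=T, G=T, E=F, P=T, W=T, R=F, M=T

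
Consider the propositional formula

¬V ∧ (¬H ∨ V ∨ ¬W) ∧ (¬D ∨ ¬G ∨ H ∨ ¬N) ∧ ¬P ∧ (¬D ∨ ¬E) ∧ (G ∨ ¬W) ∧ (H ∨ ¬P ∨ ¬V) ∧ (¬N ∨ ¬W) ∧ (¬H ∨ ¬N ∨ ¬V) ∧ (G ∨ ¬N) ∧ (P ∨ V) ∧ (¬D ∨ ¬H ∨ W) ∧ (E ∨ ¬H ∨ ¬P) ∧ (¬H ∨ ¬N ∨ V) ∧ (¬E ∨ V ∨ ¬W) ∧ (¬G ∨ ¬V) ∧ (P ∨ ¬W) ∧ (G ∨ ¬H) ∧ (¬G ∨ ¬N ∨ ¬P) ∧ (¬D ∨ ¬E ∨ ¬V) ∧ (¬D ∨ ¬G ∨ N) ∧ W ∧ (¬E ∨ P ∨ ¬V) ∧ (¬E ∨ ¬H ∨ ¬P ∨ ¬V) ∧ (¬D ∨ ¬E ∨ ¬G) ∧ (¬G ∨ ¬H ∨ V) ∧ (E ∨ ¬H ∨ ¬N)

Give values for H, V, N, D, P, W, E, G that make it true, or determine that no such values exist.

Unsatisfiable — no assignment works.

Case V = True:
  Clause (¬V) is falsified — contradiction.
Case V = False:
  (¬P) forces P = False.
  Clause (P ∨ V) is falsified — contradiction.
Both cases fail, so the formula is unsatisfiable.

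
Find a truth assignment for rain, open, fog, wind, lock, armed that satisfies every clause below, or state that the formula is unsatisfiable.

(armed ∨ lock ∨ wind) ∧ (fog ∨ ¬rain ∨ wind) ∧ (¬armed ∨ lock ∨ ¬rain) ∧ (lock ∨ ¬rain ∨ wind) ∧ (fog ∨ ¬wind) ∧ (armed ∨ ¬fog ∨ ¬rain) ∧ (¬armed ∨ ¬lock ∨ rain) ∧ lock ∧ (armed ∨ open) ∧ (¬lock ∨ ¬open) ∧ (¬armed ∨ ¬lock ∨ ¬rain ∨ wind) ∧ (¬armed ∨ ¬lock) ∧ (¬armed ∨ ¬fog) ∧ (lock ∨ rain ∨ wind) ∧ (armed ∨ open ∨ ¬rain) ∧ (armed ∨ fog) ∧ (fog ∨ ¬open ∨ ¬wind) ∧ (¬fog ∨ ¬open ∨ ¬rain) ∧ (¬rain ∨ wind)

The formula is unsatisfiable.

Case lock = True:
  (¬lock ∨ ¬open) forces open = False.
  (armed ∨ open) forces armed = True.
  Clause (¬armed ∨ ¬lock) is falsified — contradiction.
Case lock = False:
  Clause (lock) is falsified — contradiction.
Both cases fail, so the formula is unsatisfiable.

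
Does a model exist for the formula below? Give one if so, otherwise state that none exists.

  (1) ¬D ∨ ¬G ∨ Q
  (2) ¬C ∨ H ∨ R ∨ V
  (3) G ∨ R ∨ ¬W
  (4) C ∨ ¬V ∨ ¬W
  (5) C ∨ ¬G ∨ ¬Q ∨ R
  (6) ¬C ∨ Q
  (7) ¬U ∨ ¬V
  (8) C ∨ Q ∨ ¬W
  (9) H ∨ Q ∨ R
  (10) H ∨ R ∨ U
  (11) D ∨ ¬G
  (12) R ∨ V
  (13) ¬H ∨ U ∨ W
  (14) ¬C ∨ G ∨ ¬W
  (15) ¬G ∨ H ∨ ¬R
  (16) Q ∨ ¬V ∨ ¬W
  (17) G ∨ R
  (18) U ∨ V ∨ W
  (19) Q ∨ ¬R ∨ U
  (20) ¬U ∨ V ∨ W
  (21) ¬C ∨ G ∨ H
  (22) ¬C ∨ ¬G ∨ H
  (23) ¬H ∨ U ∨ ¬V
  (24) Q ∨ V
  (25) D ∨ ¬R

Set H = False.
Set G = False.
  then (G ∨ R) forces R = True.
  then (¬C ∨ G ∨ H) forces C = False.
  then (D ∨ ¬R) forces D = True.
Try Q = False:
  (C ∨ Q ∨ ¬W) forces W = False.
  (Q ∨ ¬R ∨ U) forces U = True.
  (¬U ∨ ¬V) forces V = False.
  clause (¬U ∨ V ∨ W) is falsified — backtrack.
So Q = True.
Set W = True.
  then (C ∨ ¬V ∨ ¬W) forces V = False.
Set U = True.
All clauses satisfied.

H: False; G: False; R: True; D: True; Q: True; C: False; W: True; U: True; V: False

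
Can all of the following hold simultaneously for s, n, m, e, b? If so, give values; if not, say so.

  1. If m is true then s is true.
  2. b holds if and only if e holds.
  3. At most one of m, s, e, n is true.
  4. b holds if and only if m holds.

s = True; n = False; m = False; e = False; b = False

  (1) m=F ⇒ s: vacuous ✓
  (2) b=F, e=F — same ✓
  (3) {m, s, e, n}: 1 true — at most one ✓
  (4) b=F, m=F — same ✓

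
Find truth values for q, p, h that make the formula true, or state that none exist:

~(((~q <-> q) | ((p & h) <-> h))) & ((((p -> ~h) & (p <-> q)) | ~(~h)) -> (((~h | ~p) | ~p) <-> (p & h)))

Case h = True: the formula simplifies to ~(((~q <-> q) | p)) & ((~p | ~p) <-> p).
  p = True: the conjunct ~(((~q <-> q) | p)) becomes ~(((~q <-> q) | True)) = False.
  p = False: the conjunct (~p | ~p) <-> p becomes (True | True) <-> False = False.
Case h = False: the conjunct ~(((~q <-> q) | ((p & h) <-> h))) becomes ~(((~q <-> q) | True)) = False.
Both cases fail — unsatisfiable.

Unsatisfiable — no assignment works.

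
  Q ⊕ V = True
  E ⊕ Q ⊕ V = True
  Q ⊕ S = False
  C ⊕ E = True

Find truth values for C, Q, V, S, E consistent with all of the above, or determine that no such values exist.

C = True, Q = False, V = True, S = False, E = False

Q ⊕ V = F ⊕ T = True ✓
E ⊕ Q ⊕ V = F ⊕ F ⊕ T = True ✓
Q ⊕ S = F ⊕ F = False ✓
C ⊕ E = T ⊕ F = True ✓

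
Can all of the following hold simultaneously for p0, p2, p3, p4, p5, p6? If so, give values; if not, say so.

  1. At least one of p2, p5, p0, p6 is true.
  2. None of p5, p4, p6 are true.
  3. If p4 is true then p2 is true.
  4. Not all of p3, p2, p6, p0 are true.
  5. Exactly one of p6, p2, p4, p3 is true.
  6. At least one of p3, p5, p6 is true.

p0 = True, p2 = False, p3 = True, p4 = False, p5 = False, p6 = False

  (1) {p2, p5, p0, p6}: 1 true — at least one ✓
  (2) {p5, p4, p6}: 0 true — none ✓
  (3) p4=F ⇒ p2: vacuous ✓
  (4) {p3, p2, p6, p0}: 2/4 true — not all ✓
  (5) {p6, p2, p4, p3}: 1 true — exactly one ✓
  (6) {p3, p5, p6}: 1 true — at least one ✓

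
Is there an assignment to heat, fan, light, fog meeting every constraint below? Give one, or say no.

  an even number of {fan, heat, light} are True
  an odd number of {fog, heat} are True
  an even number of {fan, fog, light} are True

No satisfying assignment exists.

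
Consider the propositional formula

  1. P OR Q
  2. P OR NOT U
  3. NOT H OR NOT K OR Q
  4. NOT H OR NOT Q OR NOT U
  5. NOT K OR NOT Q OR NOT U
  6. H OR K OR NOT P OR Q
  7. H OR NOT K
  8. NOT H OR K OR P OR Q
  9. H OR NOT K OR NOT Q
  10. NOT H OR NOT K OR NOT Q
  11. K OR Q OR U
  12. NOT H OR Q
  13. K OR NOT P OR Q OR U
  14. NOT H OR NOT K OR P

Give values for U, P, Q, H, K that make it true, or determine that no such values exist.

Set U = False.
Set P = True.
Try Q = False:
  (K OR Q OR U) forces K = True.
  (NOT H OR NOT K OR Q) forces H = False.
  clause (H OR NOT K) is falsified — backtrack.
So Q = True.
Set H = True.
  then (NOT H OR NOT K OR NOT Q) forces K = False.
All clauses satisfied.

U: False, P: True, Q: True, H: True, K: False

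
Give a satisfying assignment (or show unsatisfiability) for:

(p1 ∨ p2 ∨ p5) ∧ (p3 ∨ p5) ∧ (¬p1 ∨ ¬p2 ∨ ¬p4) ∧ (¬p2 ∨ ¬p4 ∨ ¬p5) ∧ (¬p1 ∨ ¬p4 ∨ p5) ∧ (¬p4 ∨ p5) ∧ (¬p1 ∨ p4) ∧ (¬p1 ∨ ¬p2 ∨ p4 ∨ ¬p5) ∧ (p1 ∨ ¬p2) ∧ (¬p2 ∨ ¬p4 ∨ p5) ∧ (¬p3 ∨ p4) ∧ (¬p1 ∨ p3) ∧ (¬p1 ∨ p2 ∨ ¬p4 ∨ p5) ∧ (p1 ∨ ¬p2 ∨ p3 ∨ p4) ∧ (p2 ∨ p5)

p1: False, p2: False, p3: False, p4: True, p5: True

Set p1 = False.
  then (p1 ∨ ¬p2) forces p2 = False.
  then (p2 ∨ p5) forces p5 = True.
Set p3 = False.
Set p4 = True.
All clauses satisfied.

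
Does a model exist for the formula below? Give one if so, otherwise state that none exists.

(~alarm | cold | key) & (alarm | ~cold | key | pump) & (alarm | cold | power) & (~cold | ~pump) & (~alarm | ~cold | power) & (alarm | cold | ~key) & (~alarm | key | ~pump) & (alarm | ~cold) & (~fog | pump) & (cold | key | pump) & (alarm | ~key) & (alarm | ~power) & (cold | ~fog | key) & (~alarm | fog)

fog=T, pump=T, power=T, alarm=T, cold=F, key=T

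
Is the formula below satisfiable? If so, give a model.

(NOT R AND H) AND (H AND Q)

H=T, R=F, Q=T

  NOT R AND H = True
    NOT R = True
  H AND Q = True
Both conjuncts True, so the formula holds.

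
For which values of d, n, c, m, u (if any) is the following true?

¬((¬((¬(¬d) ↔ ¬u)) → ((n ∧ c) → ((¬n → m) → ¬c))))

d: False; n: True; c: True; m: True; u: False

  ¬((¬((¬(¬d) ↔ ¬u)) → ((n ∧ c) → ((¬n → m) → ¬c)))) = True
    ¬((¬(¬d) ↔ ¬u)) → ((n ∧ c) → ((¬n → m) → ¬c)) = False
      ¬((¬(¬d) ↔ ¬u)) = True
        ¬(¬d) ↔ ¬u = False
          ¬(¬d) = False
            ¬d = True
          ¬u = True
      (n ∧ c) → ((¬n → m) → ¬c) = False
        n ∧ c = True
        (¬n → m) → ¬c = False
          ¬n → m = True
            ¬n = False
          ¬c = False
The formula evaluates to True.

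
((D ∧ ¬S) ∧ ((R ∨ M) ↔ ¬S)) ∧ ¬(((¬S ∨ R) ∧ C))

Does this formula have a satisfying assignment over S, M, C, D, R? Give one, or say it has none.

S = False, M = False, C = False, D = True, R = True

  (D ∧ ¬S) ∧ ((R ∨ M) ↔ ¬S) = True
    D ∧ ¬S = True
      ¬S = True
    (R ∨ M) ↔ ¬S = True
      R ∨ M = True
      ¬S = True
  ¬(((¬S ∨ R) ∧ C)) = True
    (¬S ∨ R) ∧ C = False
      ¬S ∨ R = True
        ¬S = True
Both conjuncts True, so the formula holds.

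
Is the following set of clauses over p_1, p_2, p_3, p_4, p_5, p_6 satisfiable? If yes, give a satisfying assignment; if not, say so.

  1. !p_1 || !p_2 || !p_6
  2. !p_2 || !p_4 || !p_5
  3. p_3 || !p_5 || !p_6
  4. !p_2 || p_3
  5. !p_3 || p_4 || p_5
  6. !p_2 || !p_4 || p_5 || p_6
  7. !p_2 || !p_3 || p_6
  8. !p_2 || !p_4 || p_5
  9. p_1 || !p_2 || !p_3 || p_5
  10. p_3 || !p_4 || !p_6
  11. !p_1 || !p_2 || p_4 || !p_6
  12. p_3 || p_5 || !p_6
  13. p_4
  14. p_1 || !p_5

Unit clause (p_4) forces p_4 = True.
Set p_1 = False.
  then (p_1 || !p_5) forces p_5 = False.
  then (!p_2 || !p_4 || p_5) forces p_2 = False.
Set p_3 = True.
Set p_6 = False.
All clauses satisfied.

p_1: False, p_2: False, p_3: True, p_4: True, p_5: False, p_6: False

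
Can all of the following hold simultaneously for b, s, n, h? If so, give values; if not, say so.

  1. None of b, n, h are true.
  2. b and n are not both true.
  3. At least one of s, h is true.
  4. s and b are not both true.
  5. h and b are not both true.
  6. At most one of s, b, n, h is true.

b = False, s = True, n = False, h = False

  (1) {b, n, h}: 0 true — none ✓
  (2) b=F, n=F — not both ✓
  (3) {s, h}: 1 true — at least one ✓
  (4) s=T, b=F — not both ✓
  (5) h=F, b=F — not both ✓
  (6) {s, b, n, h}: 1 true — at most one ✓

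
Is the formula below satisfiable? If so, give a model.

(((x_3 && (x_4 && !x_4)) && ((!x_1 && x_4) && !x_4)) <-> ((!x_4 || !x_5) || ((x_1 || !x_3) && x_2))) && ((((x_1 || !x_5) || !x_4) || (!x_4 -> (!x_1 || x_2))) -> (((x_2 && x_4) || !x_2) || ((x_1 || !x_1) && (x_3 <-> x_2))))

x_1: True, x_2: False, x_3: True, x_4: True, x_5: True

  ((x_3 && (x_4 && !x_4)) && ((!x_1 && x_4) && !x_4)) <-> ((!x_4 || !x_5) || ((x_1 || !x_3) && x_2)) = True
    (x_3 && (x_4 && !x_4)) && ((!x_1 && x_4) && !x_4) = False
      x_3 && (x_4 && !x_4) = False
        x_4 && !x_4 = False
          !x_4 = False
      (!x_1 && x_4) && !x_4 = False
        !x_1 && x_4 = False
          !x_1 = False
        !x_4 = False
    (!x_4 || !x_5) || ((x_1 || !x_3) && x_2) = False
      !x_4 || !x_5 = False
        !x_4 = False
        !x_5 = False
      (x_1 || !x_3) && x_2 = False
        x_1 || !x_3 = True
          !x_3 = False
  (((x_1 || !x_5) || !x_4) || (!x_4 -> (!x_1 || x_2))) -> (((x_2 && x_4) || !x_2) || ((x_1 || !x_1) && (x_3 <-> x_2))) = True
    ((x_1 || !x_5) || !x_4) || (!x_4 -> (!x_1 || x_2)) = True
      (x_1 || !x_5) || !x_4 = True
        x_1 || !x_5 = True
          !x_5 = False
        !x_4 = False
      !x_4 -> (!x_1 || x_2) = True
        !x_4 = False
        !x_1 || x_2 = False
          !x_1 = False
    ((x_2 && x_4) || !x_2) || ((x_1 || !x_1) && (x_3 <-> x_2)) = True
      (x_2 && x_4) || !x_2 = True
        x_2 && x_4 = False
        !x_2 = True
      (x_1 || !x_1) && (x_3 <-> x_2) = False
        x_1 || !x_1 = True
          !x_1 = False
        x_3 <-> x_2 = False
Both conjuncts True, so the formula holds.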